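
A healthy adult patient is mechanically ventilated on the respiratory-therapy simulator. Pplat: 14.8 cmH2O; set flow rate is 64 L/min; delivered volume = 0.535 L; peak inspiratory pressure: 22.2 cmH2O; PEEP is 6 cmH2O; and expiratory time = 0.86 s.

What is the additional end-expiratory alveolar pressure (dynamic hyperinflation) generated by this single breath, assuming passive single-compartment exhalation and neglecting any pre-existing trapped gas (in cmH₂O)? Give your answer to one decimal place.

Flow: 64 L/min ÷ 60 = 1.0667 L/s.
R = (PIP − Pplat)/V̇ = (22.2 − 14.8) / 1.0667 = 7.4/1.0667 = 6.937 cmH2O·s/L.
C = Vt/(Pplat − PEEP) = 535.0 / (14.8 − 6) = 535.0/8.8 = 60.795 mL/cmH2O.
τ = R × C = 6.937 × 0.0608 L/cmH2O = 0.4218 s.
Fraction remaining = e^(−Te/τ) = e^(−0.86/0.4218) = 0.1302; trapped volume = 535.0 × 0.1302 = 69.657 mL.
Additional alveolar pressure from trapping ≈ V_trapped / C = 69.657 / 60.795 = 1.146 cmH2O.

1.1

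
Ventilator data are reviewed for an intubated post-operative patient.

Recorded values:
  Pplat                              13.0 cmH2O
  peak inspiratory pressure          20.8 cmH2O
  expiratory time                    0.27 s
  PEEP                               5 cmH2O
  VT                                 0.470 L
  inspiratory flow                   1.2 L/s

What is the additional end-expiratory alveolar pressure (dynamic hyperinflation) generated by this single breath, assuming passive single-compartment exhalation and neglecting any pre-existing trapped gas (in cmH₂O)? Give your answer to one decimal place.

3.9

R = (PIP − Pplat)/V̇ = (20.8 − 13.0) / 1.2 = 7.8/1.2 = 6.5 cmH2O·s/L.
C = Vt/(Pplat − PEEP) = 470.0 / (13.0 − 5) = 470.0/8.0 = 58.75 mL/cmH2O.
τ = R × C = 6.5 × 0.05875 L/cmH2O = 0.3819 s.
Fraction remaining = e^(−Te/τ) = e^(−0.27/0.3819) = 0.4931; trapped volume = 470.0 × 0.4931 = 231.76 mL.
Additional alveolar pressure from trapping ≈ V_trapped / C = 231.76 / 58.75 = 3.945 cmH2O.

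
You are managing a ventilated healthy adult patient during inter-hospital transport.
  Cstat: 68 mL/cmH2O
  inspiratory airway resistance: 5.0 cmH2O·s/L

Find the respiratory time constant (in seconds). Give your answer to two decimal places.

0.34

τ = R × C = 5.0 × 68 mL/cmH2O = 5.0 × 0.068 L/cmH2O = 0.34 s.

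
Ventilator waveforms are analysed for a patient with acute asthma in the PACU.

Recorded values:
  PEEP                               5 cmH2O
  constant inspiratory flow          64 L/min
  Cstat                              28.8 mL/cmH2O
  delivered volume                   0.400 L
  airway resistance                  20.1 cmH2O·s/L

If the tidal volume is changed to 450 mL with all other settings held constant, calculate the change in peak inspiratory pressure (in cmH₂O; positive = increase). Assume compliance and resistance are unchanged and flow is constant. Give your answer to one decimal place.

1.7

PIP = Vt/C + R·V̇ + PEEP (constant-flow equation of motion).
Only the elastic term changes: ΔPIP = ΔVt / C = (450 − 400) / 28.8 = 1.736 cmH2O.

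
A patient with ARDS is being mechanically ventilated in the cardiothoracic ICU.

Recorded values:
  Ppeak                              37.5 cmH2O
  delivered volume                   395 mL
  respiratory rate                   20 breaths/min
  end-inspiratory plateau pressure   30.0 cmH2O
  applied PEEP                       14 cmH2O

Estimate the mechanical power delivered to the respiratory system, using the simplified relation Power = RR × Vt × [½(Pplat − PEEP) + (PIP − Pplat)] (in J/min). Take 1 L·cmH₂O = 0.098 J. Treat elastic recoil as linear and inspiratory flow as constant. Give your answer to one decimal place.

12.0

Per-breath work = Vt × [½(Pplat−PEEP) + (PIP−Pplat)] = 0.395 × [0.5×16.0 + 7.5] = 0.395 × 15.5 = 6.123 L·cmH2O.
Power = 20 × 6.123 = 122.46 L·cmH2O/min.
× 0.098 J/(L·cmH2O) → 12.001 J/min.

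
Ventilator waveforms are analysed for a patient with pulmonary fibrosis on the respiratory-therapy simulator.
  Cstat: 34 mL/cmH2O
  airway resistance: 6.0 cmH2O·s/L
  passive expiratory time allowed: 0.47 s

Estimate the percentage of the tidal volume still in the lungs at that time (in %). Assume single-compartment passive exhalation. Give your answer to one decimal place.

τ = R × C = 6.0 × 34 mL/cmH2O = 6.0 × 0.034 L/cmH2O = 0.204 s.
Passive exhalation: V(t)/V₀ = e^(−t/τ) = e^(−0.47/0.204) = 0.09987.
Fraction remaining = 0.09987 → 9.987%.

10.0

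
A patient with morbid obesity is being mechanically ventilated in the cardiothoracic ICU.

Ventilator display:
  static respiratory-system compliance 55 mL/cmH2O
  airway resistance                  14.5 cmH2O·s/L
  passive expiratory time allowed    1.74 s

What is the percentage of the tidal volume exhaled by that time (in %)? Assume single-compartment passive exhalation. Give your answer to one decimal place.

τ = R × C = 14.5 × 55 mL/cmH2O = 14.5 × 0.055 L/cmH2O = 0.7975 s.
Passive exhalation: V(t)/V₀ = e^(−t/τ) = e^(−1.74/0.7975) = 0.1128.
Fraction exhaled = 1 − 0.1128 = 0.8872 → 88.72%.

88.7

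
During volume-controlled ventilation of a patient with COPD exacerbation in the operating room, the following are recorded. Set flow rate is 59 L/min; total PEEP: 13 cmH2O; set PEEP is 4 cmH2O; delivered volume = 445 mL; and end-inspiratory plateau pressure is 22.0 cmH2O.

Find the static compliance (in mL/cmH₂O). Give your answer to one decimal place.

End-expiratory occlusion gives total PEEP = 13 cmH2O (intrinsic PEEP = 13 − 4 = 9). Use total PEEP for the elastic gradient.
Cstat = Vt / (Pplat − PEEPtotal) = 445 / (22.0 − 13) = 445 / 9.0 = 49.444 mL/cmH2O.

49.4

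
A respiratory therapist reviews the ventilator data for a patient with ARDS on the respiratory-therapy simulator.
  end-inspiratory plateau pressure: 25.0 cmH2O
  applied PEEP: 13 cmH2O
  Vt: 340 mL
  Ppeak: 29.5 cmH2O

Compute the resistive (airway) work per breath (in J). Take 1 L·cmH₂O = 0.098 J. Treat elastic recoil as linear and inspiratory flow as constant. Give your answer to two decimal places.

0.15

With constant inspiratory flow the resistive pressure is constant at PIP − Pplat = 29.5 − 25.0 = 4.5 cmH2O, so resistive work = 4.5 × 0.340 = 1.53 L·cmH2O.
× 0.098 J/(L·cmH2O) → 0.1499 J.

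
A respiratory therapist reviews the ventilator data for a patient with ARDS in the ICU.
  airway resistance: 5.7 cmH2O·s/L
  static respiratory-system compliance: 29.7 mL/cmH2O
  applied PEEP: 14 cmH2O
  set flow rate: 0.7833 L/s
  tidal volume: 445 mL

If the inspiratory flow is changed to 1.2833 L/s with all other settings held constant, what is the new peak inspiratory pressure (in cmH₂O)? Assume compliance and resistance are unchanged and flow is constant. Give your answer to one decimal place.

36.3

PIP = Vt/C + R·V̇ + PEEP (constant-flow equation of motion).
Only the resistive term changes: ΔPIP = R × ΔV̇ = 5.7 × (1.2833 − 0.7833) = 5.7 × 0.5 = 2.85 cmH2O.
Original PIP = 445/29.7 + 5.7×0.7833 + 14 = 33.448 cmH2O; new PIP = 33.448 + (2.85) = 36.298 cmH2O.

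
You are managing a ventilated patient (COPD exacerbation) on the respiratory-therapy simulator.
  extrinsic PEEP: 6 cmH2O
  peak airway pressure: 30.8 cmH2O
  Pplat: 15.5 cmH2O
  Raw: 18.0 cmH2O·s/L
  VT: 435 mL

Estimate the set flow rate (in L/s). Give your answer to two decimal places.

0.85

flow = (PIP − Pplat) / Raw = 15.3 / 18.0 = 0.85 L/s.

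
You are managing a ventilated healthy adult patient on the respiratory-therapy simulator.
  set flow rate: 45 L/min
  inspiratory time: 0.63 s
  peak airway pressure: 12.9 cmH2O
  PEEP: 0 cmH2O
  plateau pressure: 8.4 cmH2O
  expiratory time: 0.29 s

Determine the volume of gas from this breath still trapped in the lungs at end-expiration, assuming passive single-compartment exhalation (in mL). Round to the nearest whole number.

200

Flow: 45 L/min ÷ 60 = 0.75 L/s.
Vt = flow × Ti = 0.75 L/s × 0.63 s × 1000 mL/L = 472.5 mL.
R = (PIP − Pplat)/V̇ = (12.9 − 8.4) / 0.75 = 4.5/0.75 = 6.0 cmH2O·s/L.
C = Vt/(Pplat − PEEP) = 472.5 / (8.4 − 0) = 472.5/8.4 = 56.25 mL/cmH2O.
τ = R × C = 6.0 × 0.05625 L/cmH2O = 0.3375 s.
Fraction remaining = e^(−Te/τ) = e^(−0.29/0.3375) = 0.4235.
Trapped volume = 472.5 × 0.4235 = 200.1 mL.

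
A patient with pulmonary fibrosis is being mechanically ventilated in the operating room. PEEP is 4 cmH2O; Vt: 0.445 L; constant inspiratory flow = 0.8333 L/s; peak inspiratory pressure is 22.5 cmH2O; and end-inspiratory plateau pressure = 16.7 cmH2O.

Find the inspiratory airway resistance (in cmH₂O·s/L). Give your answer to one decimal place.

Raw = (PIP − Pplat) / flow = (22.5 − 16.7) / 0.8333 = 5.8 / 0.8333 = 6.96 cmH2O·s/L.

7.0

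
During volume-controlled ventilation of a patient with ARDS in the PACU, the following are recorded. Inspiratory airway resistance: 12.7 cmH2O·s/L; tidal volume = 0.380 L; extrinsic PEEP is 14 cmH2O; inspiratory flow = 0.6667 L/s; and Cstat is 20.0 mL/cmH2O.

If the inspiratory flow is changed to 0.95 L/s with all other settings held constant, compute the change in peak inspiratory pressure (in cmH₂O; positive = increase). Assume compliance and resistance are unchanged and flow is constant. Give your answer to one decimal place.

3.6

PIP = Vt/C + R·V̇ + PEEP (constant-flow equation of motion).
Only the resistive term changes: ΔPIP = R × ΔV̇ = 12.7 × (0.95 − 0.6667) = 12.7 × 0.2833 = 3.598 cmH2O.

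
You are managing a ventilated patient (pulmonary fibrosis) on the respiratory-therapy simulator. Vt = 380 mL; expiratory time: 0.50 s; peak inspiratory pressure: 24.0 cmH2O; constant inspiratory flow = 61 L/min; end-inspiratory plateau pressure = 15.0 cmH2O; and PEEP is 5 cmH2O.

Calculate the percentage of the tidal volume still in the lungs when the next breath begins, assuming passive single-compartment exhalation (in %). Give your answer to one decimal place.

22.6

Flow: 61 L/min ÷ 60 = 1.0167 L/s.
R = (PIP − Pplat)/V̇ = (24.0 − 15.0) / 1.0167 = 9.0/1.0167 = 8.852 cmH2O·s/L.
C = Vt/(Pplat − PEEP) = 380.0 / (15.0 − 5) = 380.0/10.0 = 38.0 mL/cmH2O.
τ = R × C = 8.852 × 0.038 L/cmH2O = 0.3364 s.
Fraction remaining at end-expiration = e^(−Te/τ) = e^(−0.50/0.3364) = 0.2262 → 22.62%.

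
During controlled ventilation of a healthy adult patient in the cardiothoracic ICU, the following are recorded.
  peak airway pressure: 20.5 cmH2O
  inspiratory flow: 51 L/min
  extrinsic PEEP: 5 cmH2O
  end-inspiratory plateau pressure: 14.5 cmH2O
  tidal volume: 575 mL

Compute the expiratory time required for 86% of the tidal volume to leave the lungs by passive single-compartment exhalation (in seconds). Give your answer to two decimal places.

Flow: 51 L/min ÷ 60 = 0.85 L/s.
R = (PIP − Pplat)/V̇ = (20.5 − 14.5) / 0.85 = 6.0/0.85 = 7.059 cmH2O·s/L.
C = Vt/(Pplat − PEEP) = 575.0 / (14.5 − 5) = 575.0/9.5 = 60.526 mL/cmH2O.
τ = R × C = 7.059 × 0.06053 L/cmH2O = 0.4273 s.
t = −τ·ln(1 − 0.86) = −0.4273·ln(0.14) = 0.8401 s.

0.84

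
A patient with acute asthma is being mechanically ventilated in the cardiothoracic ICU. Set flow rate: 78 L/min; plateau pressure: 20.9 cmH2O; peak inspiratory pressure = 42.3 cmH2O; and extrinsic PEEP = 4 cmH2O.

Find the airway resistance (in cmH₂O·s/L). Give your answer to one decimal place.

16.5

Flow: 78 L/min ÷ 60 = 1.3 L/s.
Raw = (PIP − Pplat) / flow = (42.3 − 20.9) / 1.3 = 21.4 / 1.3 = 16.462 cmH2O·s/L.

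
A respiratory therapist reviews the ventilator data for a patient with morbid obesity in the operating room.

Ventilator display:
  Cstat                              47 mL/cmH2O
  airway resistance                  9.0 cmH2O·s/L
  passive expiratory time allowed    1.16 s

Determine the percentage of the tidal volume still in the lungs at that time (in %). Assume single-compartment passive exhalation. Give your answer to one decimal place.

τ = R × C = 9.0 × 47 mL/cmH2O = 9.0 × 0.047 L/cmH2O = 0.423 s.
Passive exhalation: V(t)/V₀ = e^(−t/τ) = e^(−1.16/0.423) = 0.06442.
Fraction remaining = 0.06442 → 6.442%.

6.4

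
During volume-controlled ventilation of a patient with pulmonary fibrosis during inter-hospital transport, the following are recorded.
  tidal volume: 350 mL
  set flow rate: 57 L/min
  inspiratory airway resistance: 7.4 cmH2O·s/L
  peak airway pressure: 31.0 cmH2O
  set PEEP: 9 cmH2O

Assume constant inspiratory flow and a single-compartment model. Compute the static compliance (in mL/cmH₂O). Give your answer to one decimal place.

23.4

Flow: 57 L/min ÷ 60 = 0.95 L/s.
Equation of motion (constant flow): PIP = Vt/C + R·V̇ + PEEP.
Vt/C = PIP − R·V̇ − PEEP = 31.0 − 7.4×0.95 − 9 = 31.0 − 7.03 − 9 = 14.97 cmH2O.
C = Vt / 14.97 = 350 / 14.97 = 23.38 mL/cmH2O.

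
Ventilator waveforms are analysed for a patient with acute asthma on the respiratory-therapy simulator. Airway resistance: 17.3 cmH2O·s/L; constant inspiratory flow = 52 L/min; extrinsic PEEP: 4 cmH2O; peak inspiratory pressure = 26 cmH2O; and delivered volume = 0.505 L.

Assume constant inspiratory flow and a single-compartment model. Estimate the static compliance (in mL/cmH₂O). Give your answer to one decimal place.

72.1

Flow: 52 L/min ÷ 60 = 0.8667 L/s.
Equation of motion (constant flow): PIP = Vt/C + R·V̇ + PEEP.
Vt/C = PIP − R·V̇ − PEEP = 26 − 17.3×0.8667 − 4 = 26 − 14.994 − 4 = 7.006 cmH2O.
C = Vt / 7.006 = 505 / 7.006 = 72.081 mL/cmH2O.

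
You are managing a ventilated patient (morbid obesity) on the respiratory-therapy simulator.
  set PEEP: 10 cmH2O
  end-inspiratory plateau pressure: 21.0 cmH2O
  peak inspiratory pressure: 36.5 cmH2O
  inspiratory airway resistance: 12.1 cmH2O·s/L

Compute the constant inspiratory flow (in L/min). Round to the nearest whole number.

flow = (PIP − Pplat) / Raw = (36.5 − 21.0) / 12.1 = 1.281 L/s × 60 = 76.86 L/min.

77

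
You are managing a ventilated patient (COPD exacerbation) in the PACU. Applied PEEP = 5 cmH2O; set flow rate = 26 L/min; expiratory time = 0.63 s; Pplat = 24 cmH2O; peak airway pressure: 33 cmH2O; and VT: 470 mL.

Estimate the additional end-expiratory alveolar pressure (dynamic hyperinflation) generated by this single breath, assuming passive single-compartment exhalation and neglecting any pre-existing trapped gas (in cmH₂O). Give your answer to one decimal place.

5.6

Flow: 26 L/min ÷ 60 = 0.4333 L/s.
R = (PIP − Pplat)/V̇ = (33 − 24) / 0.4333 = 9.0/0.4333 = 20.771 cmH2O·s/L.
C = Vt/(Pplat − PEEP) = 470.0 / (24 − 5) = 470.0/19.0 = 24.737 mL/cmH2O.
τ = R × C = 20.771 × 0.02474 L/cmH2O = 0.5139 s.
Fraction remaining = e^(−Te/τ) = e^(−0.63/0.5139) = 0.2935; trapped volume = 470.0 × 0.2935 = 137.95 mL.
Additional alveolar pressure from trapping ≈ V_trapped / C = 137.95 / 24.737 = 5.577 cmH2O.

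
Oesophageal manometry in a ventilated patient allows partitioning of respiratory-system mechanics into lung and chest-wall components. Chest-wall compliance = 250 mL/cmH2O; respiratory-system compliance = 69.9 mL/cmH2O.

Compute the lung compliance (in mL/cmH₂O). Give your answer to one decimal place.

97.0

1/CL = 1/Crs − 1/Ccw.
1/CL = 1/69.9 − 1/250 = 0.01031.
CL = 96.993 mL/cmH2O.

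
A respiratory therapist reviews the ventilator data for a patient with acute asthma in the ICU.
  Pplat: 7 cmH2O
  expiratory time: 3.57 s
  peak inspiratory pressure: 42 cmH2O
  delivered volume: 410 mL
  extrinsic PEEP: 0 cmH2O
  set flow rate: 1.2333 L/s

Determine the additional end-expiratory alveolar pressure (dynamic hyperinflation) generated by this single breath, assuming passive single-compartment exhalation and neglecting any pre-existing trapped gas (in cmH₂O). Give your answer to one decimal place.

R = (PIP − Pplat)/V̇ = (42 − 7) / 1.2333 = 35.0/1.2333 = 28.379 cmH2O·s/L.
C = Vt/(Pplat − PEEP) = 410.0 / (7 − 0) = 410.0/7.0 = 58.571 mL/cmH2O.
τ = R × C = 28.379 × 0.05857 L/cmH2O = 1.662 s.
Fraction remaining = e^(−Te/τ) = e^(−3.57/1.662) = 0.1167; trapped volume = 410.0 × 0.1167 = 47.847 mL.
Additional alveolar pressure from trapping ≈ V_trapped / C = 47.847 / 58.571 = 0.8169 cmH2O.

0.8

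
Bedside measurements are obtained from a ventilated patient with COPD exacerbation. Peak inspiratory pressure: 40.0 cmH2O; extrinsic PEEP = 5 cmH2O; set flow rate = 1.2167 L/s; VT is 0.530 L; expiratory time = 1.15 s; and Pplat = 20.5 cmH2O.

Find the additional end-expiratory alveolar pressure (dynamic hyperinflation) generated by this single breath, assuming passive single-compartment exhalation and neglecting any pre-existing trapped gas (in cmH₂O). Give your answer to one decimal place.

1.9

R = (PIP − Pplat)/V̇ = (40.0 − 20.5) / 1.2167 = 19.5/1.2167 = 16.027 cmH2O·s/L.
C = Vt/(Pplat − PEEP) = 530.0 / (20.5 − 5) = 530.0/15.5 = 34.194 mL/cmH2O.
τ = R × C = 16.027 × 0.03419 L/cmH2O = 0.548 s.
Fraction remaining = e^(−Te/τ) = e^(−1.15/0.548) = 0.1226; trapped volume = 530.0 × 0.1226 = 64.978 mL.
Additional alveolar pressure from trapping ≈ V_trapped / C = 64.978 / 34.194 = 1.9 cmH2O.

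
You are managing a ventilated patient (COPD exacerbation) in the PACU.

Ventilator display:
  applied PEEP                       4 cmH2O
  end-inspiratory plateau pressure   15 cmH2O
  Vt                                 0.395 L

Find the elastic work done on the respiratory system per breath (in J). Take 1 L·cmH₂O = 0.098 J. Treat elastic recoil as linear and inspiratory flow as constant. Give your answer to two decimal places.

0.21

Elastic work ≈ ½ × (Pplat − PEEP) × Vt = 0.5 × (15 − 4) × 0.395 L = 0.5 × 11.0 × 0.395 = 2.173 L·cmH2O.
× 0.098 J/(L·cmH2O) → 0.213 J.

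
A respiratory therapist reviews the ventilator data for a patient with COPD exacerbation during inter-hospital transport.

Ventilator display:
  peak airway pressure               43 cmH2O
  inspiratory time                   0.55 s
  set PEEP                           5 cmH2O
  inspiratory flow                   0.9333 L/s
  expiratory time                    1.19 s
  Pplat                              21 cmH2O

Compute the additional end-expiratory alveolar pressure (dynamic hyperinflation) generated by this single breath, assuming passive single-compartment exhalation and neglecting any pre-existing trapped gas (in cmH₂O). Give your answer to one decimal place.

3.3

Vt = flow × Ti = 0.9333 L/s × 0.55 s × 1000 mL/L = 513.32 mL.
R = (PIP − Pplat)/V̇ = (43 − 21) / 0.9333 = 22.0/0.9333 = 23.572 cmH2O·s/L.
C = Vt/(Pplat − PEEP) = 513.32 / (21 − 5) = 513.32/16.0 = 32.083 mL/cmH2O.
τ = R × C = 23.572 × 0.03208 L/cmH2O = 0.7562 s.
Fraction remaining = e^(−Te/τ) = e^(−1.19/0.7562) = 0.2073; trapped volume = 513.32 × 0.2073 = 106.41 mL.
Additional alveolar pressure from trapping ≈ V_trapped / C = 106.41 / 32.083 = 3.317 cmH2O.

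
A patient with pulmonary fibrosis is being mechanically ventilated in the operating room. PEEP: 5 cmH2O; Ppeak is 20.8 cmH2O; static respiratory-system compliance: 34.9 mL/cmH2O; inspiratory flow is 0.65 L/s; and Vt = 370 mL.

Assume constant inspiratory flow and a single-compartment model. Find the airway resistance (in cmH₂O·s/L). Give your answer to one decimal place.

8.0

Equation of motion (constant flow): PIP = Vt/C + R·V̇ + PEEP.
R·V̇ = PIP − Vt/C − PEEP = 20.8 − 370/34.9 − 5 = 20.8 − 10.602 − 5 = 5.198 cmH2O.
R = 5.198 / 0.65 = 7.997 cmH2O·s/L.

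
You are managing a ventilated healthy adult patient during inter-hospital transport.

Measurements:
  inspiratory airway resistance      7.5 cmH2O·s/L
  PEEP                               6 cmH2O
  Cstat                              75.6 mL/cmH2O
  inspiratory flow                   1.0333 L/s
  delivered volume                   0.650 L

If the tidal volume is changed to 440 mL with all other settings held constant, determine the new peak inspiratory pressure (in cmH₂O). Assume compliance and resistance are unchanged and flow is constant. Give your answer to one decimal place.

19.6

PIP = Vt/C + R·V̇ + PEEP (constant-flow equation of motion).
Only the elastic term changes: ΔPIP = ΔVt / C = (440 − 650) / 75.6 = -2.778 cmH2O.
Original PIP = 650/75.6 + 7.5×1.0333 + 6 = 22.348 cmH2O; new PIP = 22.348 + (-2.778) = 19.57 cmH2O.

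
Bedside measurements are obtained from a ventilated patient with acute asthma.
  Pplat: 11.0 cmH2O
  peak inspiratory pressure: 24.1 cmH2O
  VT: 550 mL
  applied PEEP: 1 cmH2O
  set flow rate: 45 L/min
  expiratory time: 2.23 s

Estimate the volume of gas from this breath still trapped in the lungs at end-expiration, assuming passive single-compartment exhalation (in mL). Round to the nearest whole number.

54

Flow: 45 L/min ÷ 60 = 0.75 L/s.
R = (PIP − Pplat)/V̇ = (24.1 − 11.0) / 0.75 = 13.1/0.75 = 17.467 cmH2O·s/L.
C = Vt/(Pplat − PEEP) = 550.0 / (11.0 − 1) = 550.0/10.0 = 55.0 mL/cmH2O.
τ = R × C = 17.467 × 0.055 L/cmH2O = 0.9607 s.
Fraction remaining = e^(−Te/τ) = e^(−2.23/0.9607) = 0.09815.
Trapped volume = 550.0 × 0.09815 = 53.983 mL.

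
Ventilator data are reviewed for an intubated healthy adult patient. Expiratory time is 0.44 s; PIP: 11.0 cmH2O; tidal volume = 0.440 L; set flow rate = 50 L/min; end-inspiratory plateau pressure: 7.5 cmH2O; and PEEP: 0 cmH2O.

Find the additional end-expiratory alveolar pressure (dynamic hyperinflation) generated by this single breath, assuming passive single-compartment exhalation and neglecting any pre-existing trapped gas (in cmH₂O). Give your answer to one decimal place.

Flow: 50 L/min ÷ 60 = 0.8333 L/s.
R = (PIP − Pplat)/V̇ = (11.0 − 7.5) / 0.8333 = 3.5/0.8333 = 4.2 cmH2O·s/L.
C = Vt/(Pplat − PEEP) = 440.0 / (7.5 − 0) = 440.0/7.5 = 58.667 mL/cmH2O.
τ = R × C = 4.2 × 0.05867 L/cmH2O = 0.2464 s.
Fraction remaining = e^(−Te/τ) = e^(−0.44/0.2464) = 0.1677; trapped volume = 440.0 × 0.1677 = 73.788 mL.
Additional alveolar pressure from trapping ≈ V_trapped / C = 73.788 / 58.667 = 1.258 cmH2O.

1.3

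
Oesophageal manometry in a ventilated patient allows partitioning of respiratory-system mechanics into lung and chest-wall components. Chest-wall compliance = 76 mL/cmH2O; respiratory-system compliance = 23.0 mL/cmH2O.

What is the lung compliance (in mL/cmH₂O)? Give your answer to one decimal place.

1/CL = 1/Crs − 1/Ccw.
1/CL = 1/23.0 − 1/76 = 0.03032.
CL = 32.982 mL/cmH2O.

33.0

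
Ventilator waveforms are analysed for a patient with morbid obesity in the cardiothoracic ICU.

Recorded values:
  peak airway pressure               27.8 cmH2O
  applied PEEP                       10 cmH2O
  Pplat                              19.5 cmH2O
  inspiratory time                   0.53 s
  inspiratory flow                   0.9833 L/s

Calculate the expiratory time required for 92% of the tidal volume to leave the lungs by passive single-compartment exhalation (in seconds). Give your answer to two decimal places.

1.17

Vt = flow × Ti = 0.9833 L/s × 0.53 s × 1000 mL/L = 521.15 mL.
R = (PIP − Pplat)/V̇ = (27.8 − 19.5) / 0.9833 = 8.3/0.9833 = 8.441 cmH2O·s/L.
C = Vt/(Pplat − PEEP) = 521.15 / (19.5 − 10) = 521.15/9.5 = 54.858 mL/cmH2O.
τ = R × C = 8.441 × 0.05486 L/cmH2O = 0.4631 s.
t = −τ·ln(1 − 0.92) = −0.4631·ln(0.08) = 1.17 s.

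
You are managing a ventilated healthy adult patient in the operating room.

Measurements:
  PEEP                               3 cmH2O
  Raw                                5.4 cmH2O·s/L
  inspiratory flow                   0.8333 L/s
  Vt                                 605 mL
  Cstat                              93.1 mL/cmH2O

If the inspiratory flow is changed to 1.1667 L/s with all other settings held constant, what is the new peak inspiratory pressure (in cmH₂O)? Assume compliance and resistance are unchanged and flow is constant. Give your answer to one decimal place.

15.8

PIP = Vt/C + R·V̇ + PEEP (constant-flow equation of motion).
Only the resistive term changes: ΔPIP = R × ΔV̇ = 5.4 × (1.1667 − 0.8333) = 5.4 × 0.3334 = 1.8 cmH2O.
Original PIP = 605/93.1 + 5.4×0.8333 + 3 = 13.998 cmH2O; new PIP = 13.998 + (1.8) = 15.798 cmH2O.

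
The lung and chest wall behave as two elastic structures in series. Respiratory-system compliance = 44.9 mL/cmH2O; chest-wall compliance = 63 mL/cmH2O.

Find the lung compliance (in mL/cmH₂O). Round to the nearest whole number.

1/CL = 1/Crs − 1/Ccw.
1/CL = 1/44.9 − 1/63 = 0.006399.
CL = 156.27 mL/cmH2O.

156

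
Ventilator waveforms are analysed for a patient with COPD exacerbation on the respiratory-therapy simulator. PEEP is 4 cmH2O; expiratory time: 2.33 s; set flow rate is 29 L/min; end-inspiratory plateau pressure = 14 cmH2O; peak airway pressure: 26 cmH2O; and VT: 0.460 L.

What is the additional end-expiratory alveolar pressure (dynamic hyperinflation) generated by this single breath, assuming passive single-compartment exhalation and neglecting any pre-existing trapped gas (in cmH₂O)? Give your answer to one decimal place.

1.3

Flow: 29 L/min ÷ 60 = 0.4833 L/s.
R = (PIP − Pplat)/V̇ = (26 − 14) / 0.4833 = 12.0/0.4833 = 24.829 cmH2O·s/L.
C = Vt/(Pplat − PEEP) = 460.0 / (14 − 4) = 460.0/10.0 = 46.0 mL/cmH2O.
τ = R × C = 24.829 × 0.046 L/cmH2O = 1.142 s.
Fraction remaining = e^(−Te/τ) = e^(−2.33/1.142) = 0.13; trapped volume = 460.0 × 0.13 = 59.8 mL.
Additional alveolar pressure from trapping ≈ V_trapped / C = 59.8 / 46.0 = 1.3 cmH2O.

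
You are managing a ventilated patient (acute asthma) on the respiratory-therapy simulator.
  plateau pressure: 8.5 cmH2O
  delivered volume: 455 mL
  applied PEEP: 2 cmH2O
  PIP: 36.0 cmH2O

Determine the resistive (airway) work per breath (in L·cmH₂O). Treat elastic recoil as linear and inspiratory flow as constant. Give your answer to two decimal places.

12.51

With constant inspiratory flow the resistive pressure is constant at PIP − Pplat = 36.0 − 8.5 = 27.5 cmH2O, so resistive work = 27.5 × 0.455 = 12.513 L·cmH2O.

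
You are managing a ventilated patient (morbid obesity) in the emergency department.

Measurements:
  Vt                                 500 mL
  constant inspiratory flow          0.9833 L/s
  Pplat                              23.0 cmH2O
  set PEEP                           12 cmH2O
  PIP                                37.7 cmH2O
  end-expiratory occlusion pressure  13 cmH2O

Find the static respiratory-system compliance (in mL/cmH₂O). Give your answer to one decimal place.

End-expiratory occlusion gives total PEEP = 13 cmH2O (intrinsic PEEP = 13 − 12 = 1). Use total PEEP for the elastic gradient.
Cstat = Vt / (Pplat − PEEPtotal) = 500 / (23.0 − 13) = 500 / 10.0 = 50.0 mL/cmH2O.

50.0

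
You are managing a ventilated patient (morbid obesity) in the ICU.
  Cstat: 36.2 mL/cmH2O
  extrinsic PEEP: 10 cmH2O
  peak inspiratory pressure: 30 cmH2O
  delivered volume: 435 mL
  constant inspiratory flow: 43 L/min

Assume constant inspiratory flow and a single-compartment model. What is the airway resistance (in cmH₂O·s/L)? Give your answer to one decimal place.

Flow: 43 L/min ÷ 60 = 0.7167 L/s.
Equation of motion (constant flow): PIP = Vt/C + R·V̇ + PEEP.
R·V̇ = PIP − Vt/C − PEEP = 30 − 435/36.2 − 10 = 30 − 12.017 − 10 = 7.983 cmH2O.
R = 7.983 / 0.7167 = 11.139 cmH2O·s/L.

11.1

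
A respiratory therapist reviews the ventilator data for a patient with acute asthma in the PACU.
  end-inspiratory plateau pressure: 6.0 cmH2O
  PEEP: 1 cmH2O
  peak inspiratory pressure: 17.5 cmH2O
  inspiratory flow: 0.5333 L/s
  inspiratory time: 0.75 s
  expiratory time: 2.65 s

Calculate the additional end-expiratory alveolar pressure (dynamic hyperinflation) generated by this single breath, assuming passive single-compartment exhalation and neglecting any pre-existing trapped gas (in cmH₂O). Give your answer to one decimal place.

Vt = flow × Ti = 0.5333 L/s × 0.75 s × 1000 mL/L = 399.98 mL.
R = (PIP − Pplat)/V̇ = (17.5 − 6.0) / 0.5333 = 11.5/0.5333 = 21.564 cmH2O·s/L.
C = Vt/(Pplat − PEEP) = 399.98 / (6.0 − 1) = 399.98/5.0 = 79.996 mL/cmH2O.
τ = R × C = 21.564 × 0.08 L/cmH2O = 1.725 s.
Fraction remaining = e^(−Te/τ) = e^(−2.65/1.725) = 0.2152; trapped volume = 399.98 × 0.2152 = 86.076 mL.
Additional alveolar pressure from trapping ≈ V_trapped / C = 86.076 / 79.996 = 1.076 cmH2O.

1.1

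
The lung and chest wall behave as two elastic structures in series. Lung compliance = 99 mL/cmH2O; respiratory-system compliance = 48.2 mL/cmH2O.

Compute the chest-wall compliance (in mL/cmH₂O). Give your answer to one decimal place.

93.9

1/Ccw = 1/Crs − 1/CL.
1/Ccw = 1/48.2 − 1/99 = 0.01065.
Ccw = 93.897 mL/cmH2O.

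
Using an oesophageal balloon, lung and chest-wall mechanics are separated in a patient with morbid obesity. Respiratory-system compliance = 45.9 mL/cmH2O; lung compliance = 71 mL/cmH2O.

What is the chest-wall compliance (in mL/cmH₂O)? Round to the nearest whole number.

130

1/Ccw = 1/Crs − 1/CL.
1/Ccw = 1/45.9 − 1/71 = 0.007702.
Ccw = 129.84 mL/cmH2O.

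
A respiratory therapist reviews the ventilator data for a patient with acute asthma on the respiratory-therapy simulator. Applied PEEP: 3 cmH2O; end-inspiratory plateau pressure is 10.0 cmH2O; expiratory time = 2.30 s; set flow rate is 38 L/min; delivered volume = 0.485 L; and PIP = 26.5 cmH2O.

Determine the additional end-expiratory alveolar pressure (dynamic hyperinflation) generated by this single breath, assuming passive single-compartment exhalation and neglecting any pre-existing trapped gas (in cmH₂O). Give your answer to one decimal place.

Flow: 38 L/min ÷ 60 = 0.6333 L/s.
R = (PIP − Pplat)/V̇ = (26.5 − 10.0) / 0.6333 = 16.5/0.6333 = 26.054 cmH2O·s/L.
C = Vt/(Pplat − PEEP) = 485.0 / (10.0 − 3) = 485.0/7.0 = 69.286 mL/cmH2O.
τ = R × C = 26.054 × 0.06929 L/cmH2O = 1.805 s.
Fraction remaining = e^(−Te/τ) = e^(−2.30/1.805) = 0.2796; trapped volume = 485.0 × 0.2796 = 135.61 mL.
Additional alveolar pressure from trapping ≈ V_trapped / C = 135.61 / 69.286 = 1.957 cmH2O.

2.0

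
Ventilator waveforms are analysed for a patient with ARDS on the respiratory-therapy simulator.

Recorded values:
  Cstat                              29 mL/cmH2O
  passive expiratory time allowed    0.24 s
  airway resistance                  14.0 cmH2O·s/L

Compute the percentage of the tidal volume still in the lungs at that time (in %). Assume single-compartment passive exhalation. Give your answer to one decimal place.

τ = R × C = 14.0 × 29 mL/cmH2O = 14.0 × 0.029 L/cmH2O = 0.406 s.
Passive exhalation: V(t)/V₀ = e^(−t/τ) = e^(−0.24/0.406) = 0.5537.
Fraction remaining = 0.5537 → 55.37%.

55.4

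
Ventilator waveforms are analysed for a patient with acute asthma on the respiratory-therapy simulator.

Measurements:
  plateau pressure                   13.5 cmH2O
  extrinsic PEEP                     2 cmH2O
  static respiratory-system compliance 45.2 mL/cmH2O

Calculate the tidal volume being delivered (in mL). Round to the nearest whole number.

Vt = Cstat × (Pplat − PEEP) = 45.2 × (13.5 − 2) = 45.2 × 11.5 = 519.8 mL.

520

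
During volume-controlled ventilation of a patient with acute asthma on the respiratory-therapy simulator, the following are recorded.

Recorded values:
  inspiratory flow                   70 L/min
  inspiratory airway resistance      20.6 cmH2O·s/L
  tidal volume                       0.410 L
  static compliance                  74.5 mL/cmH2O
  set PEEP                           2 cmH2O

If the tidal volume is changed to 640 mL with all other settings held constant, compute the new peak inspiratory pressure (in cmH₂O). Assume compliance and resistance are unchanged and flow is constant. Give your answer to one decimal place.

34.6

Flow: 70 L/min ÷ 60 = 1.1667 L/s.
PIP = Vt/C + R·V̇ + PEEP (constant-flow equation of motion).
Only the elastic term changes: ΔPIP = ΔVt / C = (640 − 410) / 74.5 = 3.087 cmH2O.
Original PIP = 410/74.5 + 20.6×1.1667 + 2 = 31.537 cmH2O; new PIP = 31.537 + (3.087) = 34.624 cmH2O.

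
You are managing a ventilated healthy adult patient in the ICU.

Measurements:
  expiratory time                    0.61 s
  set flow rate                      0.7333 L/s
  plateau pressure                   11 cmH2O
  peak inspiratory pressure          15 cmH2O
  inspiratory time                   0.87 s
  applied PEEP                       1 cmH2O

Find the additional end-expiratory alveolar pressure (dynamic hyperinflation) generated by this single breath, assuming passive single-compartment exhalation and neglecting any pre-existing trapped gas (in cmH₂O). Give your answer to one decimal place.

1.7

Vt = flow × Ti = 0.7333 L/s × 0.87 s × 1000 mL/L = 637.97 mL.
R = (PIP − Pplat)/V̇ = (15 − 11) / 0.7333 = 4.0/0.7333 = 5.455 cmH2O·s/L.
C = Vt/(Pplat − PEEP) = 637.97 / (11 − 1) = 637.97/10.0 = 63.797 mL/cmH2O.
τ = R × C = 5.455 × 0.0638 L/cmH2O = 0.348 s.
Fraction remaining = e^(−Te/τ) = e^(−0.61/0.348) = 0.1733; trapped volume = 637.97 × 0.1733 = 110.56 mL.
Additional alveolar pressure from trapping ≈ V_trapped / C = 110.56 / 63.797 = 1.733 cmH2O.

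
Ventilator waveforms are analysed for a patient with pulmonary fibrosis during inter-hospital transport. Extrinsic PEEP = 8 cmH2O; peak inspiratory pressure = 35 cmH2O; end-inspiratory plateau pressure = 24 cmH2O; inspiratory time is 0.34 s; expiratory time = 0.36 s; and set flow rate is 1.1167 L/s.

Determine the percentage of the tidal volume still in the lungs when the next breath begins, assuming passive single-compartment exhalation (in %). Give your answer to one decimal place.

Vt = flow × Ti = 1.1167 L/s × 0.34 s × 1000 mL/L = 379.68 mL.
R = (PIP − Pplat)/V̇ = (35 − 24) / 1.1167 = 11.0/1.1167 = 9.85 cmH2O·s/L.
C = Vt/(Pplat − PEEP) = 379.68 / (24 − 8) = 379.68/16.0 = 23.73 mL/cmH2O.
τ = R × C = 9.85 × 0.02373 L/cmH2O = 0.2337 s.
Fraction remaining at end-expiration = e^(−Te/τ) = e^(−0.36/0.2337) = 0.2143 → 21.43%.

21.4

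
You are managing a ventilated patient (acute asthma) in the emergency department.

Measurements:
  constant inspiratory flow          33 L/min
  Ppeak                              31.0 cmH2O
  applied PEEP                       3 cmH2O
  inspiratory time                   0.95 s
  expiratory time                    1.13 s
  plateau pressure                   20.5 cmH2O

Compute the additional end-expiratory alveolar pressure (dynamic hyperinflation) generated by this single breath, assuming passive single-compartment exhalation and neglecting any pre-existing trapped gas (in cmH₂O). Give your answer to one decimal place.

2.4

Flow: 33 L/min ÷ 60 = 0.55 L/s.
Vt = flow × Ti = 0.55 L/s × 0.95 s × 1000 mL/L = 522.5 mL.
R = (PIP − Pplat)/V̇ = (31.0 − 20.5) / 0.55 = 10.5/0.55 = 19.091 cmH2O·s/L.
C = Vt/(Pplat − PEEP) = 522.5 / (20.5 − 3) = 522.5/17.5 = 29.857 mL/cmH2O.
τ = R × C = 19.091 × 0.02986 L/cmH2O = 0.5701 s.
Fraction remaining = e^(−Te/τ) = e^(−1.13/0.5701) = 0.1378; trapped volume = 522.5 × 0.1378 = 72.001 mL.
Additional alveolar pressure from trapping ≈ V_trapped / C = 72.001 / 29.857 = 2.412 cmH2O.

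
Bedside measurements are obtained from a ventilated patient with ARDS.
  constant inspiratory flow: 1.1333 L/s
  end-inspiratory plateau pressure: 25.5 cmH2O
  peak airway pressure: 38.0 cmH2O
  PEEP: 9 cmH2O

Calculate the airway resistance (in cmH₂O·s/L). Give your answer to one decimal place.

Raw = (PIP − Pplat) / flow = (38.0 − 25.5) / 1.1333 = 12.5 / 1.1333 = 11.03 cmH2O·s/L.

11.0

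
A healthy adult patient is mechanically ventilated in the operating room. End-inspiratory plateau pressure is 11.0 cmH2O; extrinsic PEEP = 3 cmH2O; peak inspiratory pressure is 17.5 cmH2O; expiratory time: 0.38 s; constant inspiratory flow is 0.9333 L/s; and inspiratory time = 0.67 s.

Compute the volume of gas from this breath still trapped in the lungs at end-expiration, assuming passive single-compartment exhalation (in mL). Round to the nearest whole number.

311

Vt = flow × Ti = 0.9333 L/s × 0.67 s × 1000 mL/L = 625.31 mL.
R = (PIP − Pplat)/V̇ = (17.5 − 11.0) / 0.9333 = 6.5/0.9333 = 6.965 cmH2O·s/L.
C = Vt/(Pplat − PEEP) = 625.31 / (11.0 − 3) = 625.31/8.0 = 78.164 mL/cmH2O.
τ = R × C = 6.965 × 0.07816 L/cmH2O = 0.5444 s.
Fraction remaining = e^(−Te/τ) = e^(−0.38/0.5444) = 0.4976.
Trapped volume = 625.31 × 0.4976 = 311.15 mL.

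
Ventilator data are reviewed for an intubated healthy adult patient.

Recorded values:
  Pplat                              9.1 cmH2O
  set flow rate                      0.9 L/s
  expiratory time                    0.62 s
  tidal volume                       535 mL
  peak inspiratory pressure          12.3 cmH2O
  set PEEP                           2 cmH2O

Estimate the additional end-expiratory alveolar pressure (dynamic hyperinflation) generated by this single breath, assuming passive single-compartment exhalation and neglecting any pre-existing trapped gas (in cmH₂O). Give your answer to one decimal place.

0.7

R = (PIP − Pplat)/V̇ = (12.3 − 9.1) / 0.9 = 3.2/0.9 = 3.556 cmH2O·s/L.
C = Vt/(Pplat − PEEP) = 535.0 / (9.1 − 2) = 535.0/7.1 = 75.352 mL/cmH2O.
τ = R × C = 3.556 × 0.07535 L/cmH2O = 0.2679 s.
Fraction remaining = e^(−Te/τ) = e^(−0.62/0.2679) = 0.09884; trapped volume = 535.0 × 0.09884 = 52.879 mL.
Additional alveolar pressure from trapping ≈ V_trapped / C = 52.879 / 75.352 = 0.7018 cmH2O.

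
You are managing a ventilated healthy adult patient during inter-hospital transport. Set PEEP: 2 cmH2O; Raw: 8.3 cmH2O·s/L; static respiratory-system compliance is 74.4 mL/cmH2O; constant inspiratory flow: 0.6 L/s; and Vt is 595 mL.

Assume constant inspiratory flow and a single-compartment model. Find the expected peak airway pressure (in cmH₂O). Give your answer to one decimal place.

Equation of motion (constant flow): PIP = Vt/C + R·V̇ + PEEP.
PIP = 595/74.4 + 8.3×0.6 + 2 = 7.997 + 4.98 + 2 = 14.977 cmH2O.

15.0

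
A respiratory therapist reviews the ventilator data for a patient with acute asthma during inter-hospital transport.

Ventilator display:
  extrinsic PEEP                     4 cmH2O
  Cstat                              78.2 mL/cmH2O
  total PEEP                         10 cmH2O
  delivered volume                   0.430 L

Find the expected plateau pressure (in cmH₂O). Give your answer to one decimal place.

15.5

End-expiratory occlusion gives total PEEP = 10 cmH2O (intrinsic PEEP = 10 − 4 = 6). Use total PEEP for the elastic gradient.
Pplat = PEEPtotal + Vt / Cstat = 10 + 430 / 78.2 = 10 + 5.499 = 15.499 cmH2O.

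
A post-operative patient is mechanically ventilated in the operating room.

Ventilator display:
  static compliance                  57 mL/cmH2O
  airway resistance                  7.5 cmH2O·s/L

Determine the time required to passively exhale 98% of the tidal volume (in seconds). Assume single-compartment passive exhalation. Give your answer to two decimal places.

τ = R × C = 7.5 × 57 mL/cmH2O = 7.5 × 0.057 L/cmH2O = 0.4275 s.
Exhaled fraction f = 1 − e^(−t/τ) → t = −τ·ln(1 − f) = −0.4275·ln(0.02) = 1.672 s.

1.67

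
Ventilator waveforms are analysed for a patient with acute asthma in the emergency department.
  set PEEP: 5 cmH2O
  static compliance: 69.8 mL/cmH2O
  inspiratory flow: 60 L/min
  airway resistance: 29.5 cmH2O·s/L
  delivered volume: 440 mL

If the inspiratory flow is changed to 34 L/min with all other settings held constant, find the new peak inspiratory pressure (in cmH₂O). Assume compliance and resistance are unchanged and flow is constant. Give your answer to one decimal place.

28.0

Flow: 60 L/min ÷ 60 = 1 L/s.
New flow: 34 L/min ÷ 60 = 0.5667 L/s.
PIP = Vt/C + R·V̇ + PEEP (constant-flow equation of motion).
Only the resistive term changes: ΔPIP = R × ΔV̇ = 29.5 × (0.5667 − 1) = 29.5 × -0.4333 = -12.782 cmH2O.
Original PIP = 440/69.8 + 29.5×1 + 5 = 40.804 cmH2O; new PIP = 40.804 + (-12.782) = 28.022 cmH2O.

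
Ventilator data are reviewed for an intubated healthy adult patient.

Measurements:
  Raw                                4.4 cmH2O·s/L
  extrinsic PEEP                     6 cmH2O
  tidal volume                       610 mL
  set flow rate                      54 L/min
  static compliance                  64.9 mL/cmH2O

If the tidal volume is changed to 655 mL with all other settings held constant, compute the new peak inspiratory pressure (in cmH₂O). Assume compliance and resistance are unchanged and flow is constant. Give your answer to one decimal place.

Flow: 54 L/min ÷ 60 = 0.9 L/s.
PIP = Vt/C + R·V̇ + PEEP (constant-flow equation of motion).
Only the elastic term changes: ΔPIP = ΔVt / C = (655 − 610) / 64.9 = 0.6934 cmH2O.
Original PIP = 610/64.9 + 4.4×0.9 + 6 = 19.359 cmH2O; new PIP = 19.359 + (0.6934) = 20.052 cmH2O.

20.1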